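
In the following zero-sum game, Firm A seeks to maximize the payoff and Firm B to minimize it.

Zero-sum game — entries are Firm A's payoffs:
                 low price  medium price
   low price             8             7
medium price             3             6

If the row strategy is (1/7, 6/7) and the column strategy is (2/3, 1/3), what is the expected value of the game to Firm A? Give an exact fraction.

Against (2/3, 1/3), each row's expected payoff is low price: 23/3; medium price: 4.
Taking the (1/7, 6/7)-weighted average: (1/7)·(23/3) + (6/7)·(4) = 95/21.

95/21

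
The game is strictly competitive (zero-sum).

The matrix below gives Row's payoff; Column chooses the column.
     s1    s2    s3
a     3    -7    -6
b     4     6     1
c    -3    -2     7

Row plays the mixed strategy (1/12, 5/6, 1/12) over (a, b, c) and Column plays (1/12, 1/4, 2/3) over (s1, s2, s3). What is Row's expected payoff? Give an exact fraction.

281/144

Against (1/12, 1/4, 2/3), each row's expected payoff is a: -11/2; b: 5/2; c: 47/12.
Taking the (1/12, 5/6, 1/12)-weighted average: (1/12)·(-11/2) + (5/6)·(5/2) + (1/12)·(47/12) = 281/144.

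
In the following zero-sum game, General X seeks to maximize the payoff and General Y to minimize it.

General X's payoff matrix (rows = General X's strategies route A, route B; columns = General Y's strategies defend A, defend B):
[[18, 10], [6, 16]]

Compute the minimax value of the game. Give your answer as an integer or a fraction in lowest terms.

Row minima are 10 and 6, so General X's maximin is 10; column maxima are 18 and 16, so General Y's minimax is 16. These differ, so the equilibrium is in mixed strategies.
Let General X play route A with probability p. General Y is indifferent when 18p + 6(1−p) = 10p + 16(1−p), giving p = 5/9.
Let General Y play defend A with probability q. General X is indifferent when 18q + 10(1−q) = 6q + 16(1−q), giving q = 1/3.
The value is 18·(1/3) + (10)·(2/3) = 38/3.

38/3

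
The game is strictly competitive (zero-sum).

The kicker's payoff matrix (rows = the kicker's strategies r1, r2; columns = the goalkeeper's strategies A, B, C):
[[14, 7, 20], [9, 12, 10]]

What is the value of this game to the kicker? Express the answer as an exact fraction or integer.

Column C is strictly dominated by A for the goalkeeper (it gives the kicker more in every row).
The remaining 2×2 game on (r1, r2) × (A, B) has no saddle point. Let the kicker play r1 with probability p; indifference gives 14p + 9(1−p) = 7p + 12(1−p), so p = 3/10.
Similarly the goalkeeper's optimal q on A is 1/2, and the value is 14·(1/2) + (7)·(1/2) = 21/2.

21/2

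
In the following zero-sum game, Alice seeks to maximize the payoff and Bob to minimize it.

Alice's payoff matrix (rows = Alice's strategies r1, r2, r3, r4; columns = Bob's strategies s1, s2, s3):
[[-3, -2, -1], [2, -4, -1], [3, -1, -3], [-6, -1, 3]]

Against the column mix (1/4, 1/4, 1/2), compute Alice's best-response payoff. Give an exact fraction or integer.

r1: (-3)·(1/4) + (-2)·(1/4) + (-1)·(1/2) = -7/4.
r2: (2)·(1/4) + (-4)·(1/4) + (-1)·(1/2) = -1.
r3: (3)·(1/4) + (-1)·(1/4) + (-3)·(1/2) = -1.
r4: (-6)·(1/4) + (-1)·(1/4) + (3)·(1/2) = -1/4.
The best pure response is r4 with expected payoff -1/4.

-1/4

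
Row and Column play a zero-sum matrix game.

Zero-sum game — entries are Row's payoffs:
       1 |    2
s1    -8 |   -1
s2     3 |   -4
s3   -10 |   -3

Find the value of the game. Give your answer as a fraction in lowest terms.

Row s3 is strictly dominated by row s1, so Row never plays it.
The remaining 2×2 game on (s1, s2) × (1, 2) has no saddle point. Let Row play s1 with probability p; indifference gives −8p + 3(1−p) = −p − 4(1−p), so p = 1/2.
Similarly Column's optimal q on 1 is 3/14, and the value is -8·(3/14) + (-1)·(11/14) = -5/2.

-5/2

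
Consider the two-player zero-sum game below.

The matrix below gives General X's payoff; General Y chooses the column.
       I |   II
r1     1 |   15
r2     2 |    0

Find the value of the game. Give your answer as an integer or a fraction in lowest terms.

Row minima are 1 and 0, so General X's maximin is 1; column maxima are 2 and 15, so General Y's minimax is 2. These differ, so the equilibrium is in mixed strategies.
Let General X play r1 with probability p. General Y is indifferent when p + 2(1−p) = 15p, giving p = 1/8.
Let General Y play I with probability q. General X is indifferent when q + 15(1−q) = 2q, giving q = 15/16.
The value is 1·(15/16) + (15)·(1/16) = 15/8.

15/8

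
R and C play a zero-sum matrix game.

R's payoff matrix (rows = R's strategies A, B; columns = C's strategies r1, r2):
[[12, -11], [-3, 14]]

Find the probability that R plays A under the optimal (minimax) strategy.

17/40

Row minima are -11 and -3, so R's maximin is -3; column maxima are 12 and 14, so C's minimax is 12. These differ, so the equilibrium is in mixed strategies.
Let R play A with probability p. C is indifferent when 12p − 3(1−p) = −11p + 14(1−p), giving p = 17/40.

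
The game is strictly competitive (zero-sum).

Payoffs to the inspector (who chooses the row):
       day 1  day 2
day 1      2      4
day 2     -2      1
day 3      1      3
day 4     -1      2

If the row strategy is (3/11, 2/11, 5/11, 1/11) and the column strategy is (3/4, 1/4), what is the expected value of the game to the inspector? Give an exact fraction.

Against (3/4, 1/4), each row's expected payoff is day 1: 5/2; day 2: -5/4; day 3: 3/2; day 4: -1/4.
Taking the (3/11, 2/11, 5/11, 1/11)-weighted average: (3/11)·(5/2) + (2/11)·(-5/4) + (5/11)·(3/2) + (1/11)·(-1/4) = 49/44.

49/44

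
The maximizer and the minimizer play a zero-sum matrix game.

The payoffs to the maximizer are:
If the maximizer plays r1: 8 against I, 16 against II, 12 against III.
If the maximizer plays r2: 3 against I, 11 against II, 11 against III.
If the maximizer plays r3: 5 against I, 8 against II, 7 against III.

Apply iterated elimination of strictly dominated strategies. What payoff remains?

Row r3 is strictly dominated by row r1 (8>5, 16>8, 12>7); eliminate r3.
Row r2 is strictly dominated by row r1 (8>3, 16>11, 12>11); eliminate r2.
Column II is strictly dominated by I for the minimizer (8<16); eliminate II.
Column III is strictly dominated by I for the minimizer (8<12); eliminate III.
Only (r1, I) remains, with payoff 8.

8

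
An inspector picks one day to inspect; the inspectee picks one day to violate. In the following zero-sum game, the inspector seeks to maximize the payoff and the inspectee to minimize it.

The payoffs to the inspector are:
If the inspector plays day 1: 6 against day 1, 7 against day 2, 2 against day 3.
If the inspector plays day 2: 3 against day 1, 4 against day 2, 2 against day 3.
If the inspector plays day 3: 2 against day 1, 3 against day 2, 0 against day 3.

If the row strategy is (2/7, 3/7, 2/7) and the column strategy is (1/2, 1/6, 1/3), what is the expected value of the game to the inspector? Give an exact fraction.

Against (1/2, 1/6, 1/3), each row's expected payoff is day 1: 29/6; day 2: 17/6; day 3: 3/2.
Taking the (2/7, 3/7, 2/7)-weighted average: (2/7)·(29/6) + (3/7)·(17/6) + (2/7)·(3/2) = 127/42.

127/42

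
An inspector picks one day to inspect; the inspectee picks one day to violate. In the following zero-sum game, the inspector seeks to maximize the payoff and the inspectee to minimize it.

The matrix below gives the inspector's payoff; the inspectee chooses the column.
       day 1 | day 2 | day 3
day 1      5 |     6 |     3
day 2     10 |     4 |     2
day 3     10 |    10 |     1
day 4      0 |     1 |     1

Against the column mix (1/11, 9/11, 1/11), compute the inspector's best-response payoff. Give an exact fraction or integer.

101/11

day 1: (5)·(1/11) + (6)·(9/11) + (3)·(1/11) = 62/11.
day 2: (10)·(1/11) + (4)·(9/11) + (2)·(1/11) = 48/11.
day 3: (10)·(1/11) + (10)·(9/11) + (1)·(1/11) = 101/11.
day 4: (0)·(1/11) + (1)·(9/11) + (1)·(1/11) = 10/11.
The best pure response is day 3 with expected payoff 101/11.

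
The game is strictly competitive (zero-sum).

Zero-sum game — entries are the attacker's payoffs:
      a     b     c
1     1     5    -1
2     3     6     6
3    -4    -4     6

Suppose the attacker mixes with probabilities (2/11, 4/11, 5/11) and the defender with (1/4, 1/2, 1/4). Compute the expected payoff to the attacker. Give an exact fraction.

37/22

Against (1/4, 1/2, 1/4), each row's expected payoff is 1: 5/2; 2: 21/4; 3: -3/2.
Taking the (2/11, 4/11, 5/11)-weighted average: (2/11)·(5/2) + (4/11)·(21/4) + (5/11)·(-3/2) = 37/22.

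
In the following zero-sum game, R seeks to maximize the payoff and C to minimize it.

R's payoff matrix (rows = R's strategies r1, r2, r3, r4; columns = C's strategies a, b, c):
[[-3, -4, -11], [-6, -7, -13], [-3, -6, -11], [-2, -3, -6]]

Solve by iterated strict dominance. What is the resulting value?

-6

Row r2 is strictly dominated by row r1 (-3>-6, -4>-7, -11>-13); eliminate r2.
Column a is strictly dominated by b for C (-4<-3, -6<-3, -3<-2); eliminate a.
Column b is strictly dominated by c for C (-11<-4, -11<-6, -6<-3); eliminate b.
Row r1 is strictly dominated by row r4 (-6>-11); eliminate r1.
Row r3 is strictly dominated by row r4 (-6>-11); eliminate r3.
Only (r4, c) remains, with payoff -6.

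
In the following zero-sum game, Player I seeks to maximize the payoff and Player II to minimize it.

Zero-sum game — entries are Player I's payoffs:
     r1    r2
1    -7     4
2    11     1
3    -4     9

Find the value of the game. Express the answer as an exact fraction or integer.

Row 1 is strictly dominated by row 3, so Player I never plays it.
The remaining 2×2 game on (2, 3) × (r1, r2) has no saddle point. Let Player I play 2 with probability p; indifference gives 11p − 4(1−p) = p + 9(1−p), so p = 13/23.
Similarly Player II's optimal q on r1 is 8/23, and the value is 11·(8/23) + (1)·(15/23) = 103/23.

103/23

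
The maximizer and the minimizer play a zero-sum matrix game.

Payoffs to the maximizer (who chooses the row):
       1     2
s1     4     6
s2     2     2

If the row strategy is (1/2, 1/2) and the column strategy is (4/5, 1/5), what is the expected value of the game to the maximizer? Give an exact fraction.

Against (4/5, 1/5), each row's expected payoff is s1: 22/5; s2: 2.
Taking the (1/2, 1/2)-weighted average: (1/2)·(22/5) + (1/2)·(2) = 16/5.

16/5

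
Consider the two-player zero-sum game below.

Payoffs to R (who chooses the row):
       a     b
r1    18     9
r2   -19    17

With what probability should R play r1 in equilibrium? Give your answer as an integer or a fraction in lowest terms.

4/5

Row minima are 9 and -19, so R's maximin is 9; column maxima are 18 and 17, so C's minimax is 17. These differ, so the equilibrium is in mixed strategies.
Let R play r1 with probability p. C is indifferent when 18p − 19(1−p) = 9p + 17(1−p), giving p = 4/5.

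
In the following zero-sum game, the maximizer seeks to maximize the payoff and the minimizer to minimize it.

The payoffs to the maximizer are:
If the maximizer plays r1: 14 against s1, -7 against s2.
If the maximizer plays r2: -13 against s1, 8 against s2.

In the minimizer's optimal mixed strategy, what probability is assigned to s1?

Row minima are -7 and -13, so the maximizer's maximin is -7; column maxima are 14 and 8, so the minimizer's minimax is 8. These differ, so the equilibrium is in mixed strategies.
Let the minimizer play s1 with probability q. The maximizer is indifferent when 14q − 7(1−q) = −13q + 8(1−q), giving q = 5/14.

5/14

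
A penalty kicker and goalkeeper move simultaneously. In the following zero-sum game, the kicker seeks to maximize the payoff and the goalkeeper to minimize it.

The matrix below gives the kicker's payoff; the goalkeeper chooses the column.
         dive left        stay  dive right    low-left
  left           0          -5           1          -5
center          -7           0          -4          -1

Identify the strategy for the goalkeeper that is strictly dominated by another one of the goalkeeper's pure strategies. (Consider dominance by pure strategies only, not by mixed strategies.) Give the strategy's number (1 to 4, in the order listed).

3

The goalkeeper prefers columns that give the kicker less. Compare dive right with dive left: 0 < 1, -7 < -4.
So dive left strictly dominates dive right for the goalkeeper; dive right is strictly dominated.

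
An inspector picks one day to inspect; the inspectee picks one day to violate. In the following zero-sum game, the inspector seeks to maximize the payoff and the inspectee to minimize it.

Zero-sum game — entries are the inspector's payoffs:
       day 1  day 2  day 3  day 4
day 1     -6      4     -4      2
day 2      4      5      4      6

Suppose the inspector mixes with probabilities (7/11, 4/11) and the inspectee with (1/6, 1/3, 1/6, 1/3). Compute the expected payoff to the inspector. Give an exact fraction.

Against (1/6, 1/3, 1/6, 1/3), each row's expected payoff is day 1: 1/3; day 2: 5.
Taking the (7/11, 4/11)-weighted average: (7/11)·(1/3) + (4/11)·(5) = 67/33.

67/33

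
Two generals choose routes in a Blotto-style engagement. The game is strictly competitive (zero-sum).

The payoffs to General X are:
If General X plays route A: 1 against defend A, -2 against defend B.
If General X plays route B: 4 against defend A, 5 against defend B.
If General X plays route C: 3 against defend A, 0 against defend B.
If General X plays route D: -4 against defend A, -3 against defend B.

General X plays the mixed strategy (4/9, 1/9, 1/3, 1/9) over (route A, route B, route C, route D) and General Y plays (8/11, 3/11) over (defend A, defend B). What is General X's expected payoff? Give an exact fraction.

86/99

Against (8/11, 3/11), each row's expected payoff is route A: 2/11; route B: 47/11; route C: 24/11; route D: -41/11.
Taking the (4/9, 1/9, 1/3, 1/9)-weighted average: (4/9)·(2/11) + (1/9)·(47/11) + (1/3)·(24/11) + (1/9)·(-41/11) = 86/99.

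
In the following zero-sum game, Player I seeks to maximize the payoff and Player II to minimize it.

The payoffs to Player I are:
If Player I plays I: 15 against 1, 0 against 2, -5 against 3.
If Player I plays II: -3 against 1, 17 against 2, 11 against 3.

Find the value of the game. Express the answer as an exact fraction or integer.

Column 2 is strictly dominated by 3 for Player II (it gives Player I more in every row).
The remaining 2×2 game on (I, II) × (1, 3) has no saddle point. Let Player I play I with probability p; indifference gives 15p − 3(1−p) = −5p + 11(1−p), so p = 7/17.
Similarly Player II's optimal q on 1 is 8/17, and the value is 15·(8/17) + (-5)·(9/17) = 75/17.

75/17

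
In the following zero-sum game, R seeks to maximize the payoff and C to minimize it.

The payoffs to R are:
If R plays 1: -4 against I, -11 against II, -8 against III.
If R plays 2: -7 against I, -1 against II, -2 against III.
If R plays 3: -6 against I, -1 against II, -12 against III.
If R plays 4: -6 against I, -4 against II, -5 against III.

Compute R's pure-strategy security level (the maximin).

-6

The worst-case payoff for each row is 1: -11, 2: -7, 3: -12, 4: -6.
The best of these is -6.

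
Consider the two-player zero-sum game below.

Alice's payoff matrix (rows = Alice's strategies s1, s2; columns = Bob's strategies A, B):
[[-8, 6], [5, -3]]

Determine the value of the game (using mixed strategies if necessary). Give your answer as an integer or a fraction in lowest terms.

3/11

Row minima are -8 and -3, so Alice's maximin is -3; column maxima are 5 and 6, so Bob's minimax is 5. These differ, so the equilibrium is in mixed strategies.
Let Alice play s1 with probability p. Bob is indifferent when −8p + 5(1−p) = 6p − 3(1−p), giving p = 4/11.
Let Bob play A with probability q. Alice is indifferent when −8q + 6(1−q) = 5q − 3(1−q), giving q = 9/22.
The value is -8·(9/22) + (6)·(13/22) = 3/11.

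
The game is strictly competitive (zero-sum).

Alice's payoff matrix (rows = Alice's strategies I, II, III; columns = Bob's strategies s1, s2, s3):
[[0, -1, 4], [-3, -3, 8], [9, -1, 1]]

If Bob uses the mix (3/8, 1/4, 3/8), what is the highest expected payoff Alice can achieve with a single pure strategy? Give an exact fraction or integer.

7/2

I: (0)·(3/8) + (-1)·(1/4) + (4)·(3/8) = 5/4.
II: (-3)·(3/8) + (-3)·(1/4) + (8)·(3/8) = 9/8.
III: (9)·(3/8) + (-1)·(1/4) + (1)·(3/8) = 7/2.
The best pure response is III with expected payoff 7/2.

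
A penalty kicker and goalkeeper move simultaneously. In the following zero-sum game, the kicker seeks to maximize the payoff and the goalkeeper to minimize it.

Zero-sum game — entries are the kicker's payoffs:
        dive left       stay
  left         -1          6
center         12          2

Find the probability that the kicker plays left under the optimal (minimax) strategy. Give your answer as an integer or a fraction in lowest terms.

Row minima are -1 and 2, so the kicker's maximin is 2; column maxima are 12 and 6, so the goalkeeper's minimax is 6. These differ, so the equilibrium is in mixed strategies.
Let the kicker play left with probability p. The goalkeeper is indifferent when −p + 12(1−p) = 6p + 2(1−p), giving p = 10/17.

10/17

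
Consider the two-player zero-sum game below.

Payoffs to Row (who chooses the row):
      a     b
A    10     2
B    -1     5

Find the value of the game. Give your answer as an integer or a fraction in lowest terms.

26/7

Row minima are 2 and -1, so Row's maximin is 2; column maxima are 10 and 5, so Column's minimax is 5. These differ, so the equilibrium is in mixed strategies.
Let Row play A with probability p. Column is indifferent when 10p − (1−p) = 2p + 5(1−p), giving p = 3/7.
Let Column play a with probability q. Row is indifferent when 10q + 2(1−q) = −q + 5(1−q), giving q = 3/14.
The value is 10·(3/14) + (2)·(11/14) = 26/7.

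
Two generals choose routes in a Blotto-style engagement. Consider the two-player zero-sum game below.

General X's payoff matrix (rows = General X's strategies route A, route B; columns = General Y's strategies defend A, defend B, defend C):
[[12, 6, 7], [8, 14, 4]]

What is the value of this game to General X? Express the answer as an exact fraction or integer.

Column defend A is strictly dominated by defend C for General Y (it gives General X more in every row).
The remaining 2×2 game on (route A, route B) × (defend B, defend C) has no saddle point. Let General X play route A with probability p; indifference gives 6p + 14(1−p) = 7p + 4(1−p), so p = 10/11.
Similarly General Y's optimal q on defend B is 3/11, and the value is 6·(3/11) + (7)·(8/11) = 74/11.

74/11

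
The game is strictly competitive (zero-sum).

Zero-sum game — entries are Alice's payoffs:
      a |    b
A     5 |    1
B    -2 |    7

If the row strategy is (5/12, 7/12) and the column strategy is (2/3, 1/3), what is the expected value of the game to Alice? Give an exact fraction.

19/9

Against (2/3, 1/3), each row's expected payoff is A: 11/3; B: 1.
Taking the (5/12, 7/12)-weighted average: (5/12)·(11/3) + (7/12)·(1) = 19/9.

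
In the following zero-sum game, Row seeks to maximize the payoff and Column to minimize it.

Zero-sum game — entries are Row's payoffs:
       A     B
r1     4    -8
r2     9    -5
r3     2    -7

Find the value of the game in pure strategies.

-5

Row minima: -8, -5, -7 → Row's maximin is -5.
Column maxima: 9, -5 → Column's minimax is -5.
They coincide at (r2, B), so the value is -5.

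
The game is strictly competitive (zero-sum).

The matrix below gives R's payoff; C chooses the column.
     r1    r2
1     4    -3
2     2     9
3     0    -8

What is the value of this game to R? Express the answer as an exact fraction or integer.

Row 3 is strictly dominated by row 1, so R never plays it.
The remaining 2×2 game on (1, 2) × (r1, r2) has no saddle point. Let R play 1 with probability p; indifference gives 4p + 2(1−p) = −3p + 9(1−p), so p = 1/2.
Similarly C's optimal q on r1 is 6/7, and the value is 4·(6/7) + (-3)·(1/7) = 3.

3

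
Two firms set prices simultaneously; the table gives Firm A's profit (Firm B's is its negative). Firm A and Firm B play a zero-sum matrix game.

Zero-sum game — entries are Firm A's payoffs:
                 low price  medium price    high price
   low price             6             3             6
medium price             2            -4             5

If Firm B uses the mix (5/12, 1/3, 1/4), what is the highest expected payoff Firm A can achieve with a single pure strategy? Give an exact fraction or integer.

5

low price: (6)·(5/12) + (3)·(1/3) + (6)·(1/4) = 5.
medium price: (2)·(5/12) + (-4)·(1/3) + (5)·(1/4) = 3/4.
The best pure response is low price with expected payoff 5.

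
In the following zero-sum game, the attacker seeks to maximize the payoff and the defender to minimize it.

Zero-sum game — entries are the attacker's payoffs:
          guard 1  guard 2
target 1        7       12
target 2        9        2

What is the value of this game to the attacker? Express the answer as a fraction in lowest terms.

Row minima are 7 and 2, so the attacker's maximin is 7; column maxima are 9 and 12, so the defender's minimax is 9. These differ, so the equilibrium is in mixed strategies.
Let the attacker play target 1 with probability p. The defender is indifferent when 7p + 9(1−p) = 12p + 2(1−p), giving p = 7/12.
Let the defender play guard 1 with probability q. The attacker is indifferent when 7q + 12(1−q) = 9q + 2(1−q), giving q = 5/6.
The value is 7·(5/6) + (12)·(1/6) = 47/6.

47/6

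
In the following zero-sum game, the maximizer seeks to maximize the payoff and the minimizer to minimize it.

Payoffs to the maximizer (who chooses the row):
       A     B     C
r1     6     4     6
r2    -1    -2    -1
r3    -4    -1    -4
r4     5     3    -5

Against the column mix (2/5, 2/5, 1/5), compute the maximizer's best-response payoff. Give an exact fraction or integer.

r1: (6)·(2/5) + (4)·(2/5) + (6)·(1/5) = 26/5.
r2: (-1)·(2/5) + (-2)·(2/5) + (-1)·(1/5) = -7/5.
r3: (-4)·(2/5) + (-1)·(2/5) + (-4)·(1/5) = -14/5.
r4: (5)·(2/5) + (3)·(2/5) + (-5)·(1/5) = 11/5.
The best pure response is r1 with expected payoff 26/5.

26/5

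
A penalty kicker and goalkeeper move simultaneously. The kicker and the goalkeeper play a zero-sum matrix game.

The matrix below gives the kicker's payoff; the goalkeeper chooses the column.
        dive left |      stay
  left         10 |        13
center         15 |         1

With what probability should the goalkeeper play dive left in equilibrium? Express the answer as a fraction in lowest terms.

12/17

Row minima are 10 and 1, so the kicker's maximin is 10; column maxima are 15 and 13, so the goalkeeper's minimax is 13. These differ, so the equilibrium is in mixed strategies.
Let the goalkeeper play dive left with probability q. The kicker is indifferent when 10q + 13(1−q) = 15q + (1−q), giving q = 12/17.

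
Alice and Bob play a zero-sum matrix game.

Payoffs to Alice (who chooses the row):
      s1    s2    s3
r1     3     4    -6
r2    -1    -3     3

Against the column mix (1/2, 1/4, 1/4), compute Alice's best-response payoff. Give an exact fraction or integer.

1

r1: (3)·(1/2) + (4)·(1/4) + (-6)·(1/4) = 1.
r2: (-1)·(1/2) + (-3)·(1/4) + (3)·(1/4) = -1/2.
The best pure response is r1 with expected payoff 1.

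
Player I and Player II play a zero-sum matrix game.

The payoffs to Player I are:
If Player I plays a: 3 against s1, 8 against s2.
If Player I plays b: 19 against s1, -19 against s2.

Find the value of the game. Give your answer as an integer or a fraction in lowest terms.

209/43

Row minima are 3 and -19, so Player I's maximin is 3; column maxima are 19 and 8, so Player II's minimax is 8. These differ, so the equilibrium is in mixed strategies.
Let Player I play a with probability p. Player II is indifferent when 3p + 19(1−p) = 8p − 19(1−p), giving p = 38/43.
Let Player II play s1 with probability q. Player I is indifferent when 3q + 8(1−q) = 19q − 19(1−q), giving q = 27/43.
The value is 3·(27/43) + (8)·(16/43) = 209/43.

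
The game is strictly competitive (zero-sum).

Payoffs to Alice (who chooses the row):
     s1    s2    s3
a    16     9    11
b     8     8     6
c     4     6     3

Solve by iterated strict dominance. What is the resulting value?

Column s1 is strictly dominated by s3 for Bob (11<16, 6<8, 3<4); eliminate s1.
Row c is strictly dominated by row a (9>6, 11>3); eliminate c.
Row b is strictly dominated by row a (9>8, 11>6); eliminate b.
Column s3 is strictly dominated by s2 for Bob (9<11); eliminate s3.
Only (a, s2) remains, with payoff 9.

9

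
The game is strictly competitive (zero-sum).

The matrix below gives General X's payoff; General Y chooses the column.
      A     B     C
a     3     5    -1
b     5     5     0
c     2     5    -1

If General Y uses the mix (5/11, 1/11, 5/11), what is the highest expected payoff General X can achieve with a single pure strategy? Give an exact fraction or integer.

a: (3)·(5/11) + (5)·(1/11) + (-1)·(5/11) = 15/11.
b: (5)·(5/11) + (5)·(1/11) + (0)·(5/11) = 30/11.
c: (2)·(5/11) + (5)·(1/11) + (-1)·(5/11) = 10/11.
The best pure response is b with expected payoff 30/11.

30/11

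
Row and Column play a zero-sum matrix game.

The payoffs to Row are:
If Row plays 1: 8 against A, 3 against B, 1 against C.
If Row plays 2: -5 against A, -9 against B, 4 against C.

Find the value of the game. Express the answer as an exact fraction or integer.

Column A is strictly dominated by B for Column (it gives Row more in every row).
The remaining 2×2 game on (1, 2) × (B, C) has no saddle point. Let Row play 1 with probability p; indifference gives 3p − 9(1−p) = p + 4(1−p), so p = 13/15.
Similarly Column's optimal q on B is 1/5, and the value is 3·(1/5) + (1)·(4/5) = 7/5.

7/5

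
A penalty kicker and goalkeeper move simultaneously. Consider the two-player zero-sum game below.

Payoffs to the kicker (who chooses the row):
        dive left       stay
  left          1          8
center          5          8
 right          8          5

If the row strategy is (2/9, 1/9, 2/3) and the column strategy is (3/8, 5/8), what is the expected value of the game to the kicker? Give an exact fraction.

Against (3/8, 5/8), each row's expected payoff is left: 43/8; center: 55/8; right: 49/8.
Taking the (2/9, 1/9, 2/3)-weighted average: (2/9)·(43/8) + (1/9)·(55/8) + (2/3)·(49/8) = 145/24.

145/24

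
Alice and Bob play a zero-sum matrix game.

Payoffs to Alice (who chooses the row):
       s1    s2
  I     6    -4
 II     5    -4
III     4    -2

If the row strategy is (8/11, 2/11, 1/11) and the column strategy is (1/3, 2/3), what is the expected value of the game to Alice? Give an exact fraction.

-2/3

Against (1/3, 2/3), each row's expected payoff is I: -2/3; II: -1; III: 0.
Taking the (8/11, 2/11, 1/11)-weighted average: (8/11)·(-2/3) + (2/11)·(-1) + (1/11)·(0) = -2/3.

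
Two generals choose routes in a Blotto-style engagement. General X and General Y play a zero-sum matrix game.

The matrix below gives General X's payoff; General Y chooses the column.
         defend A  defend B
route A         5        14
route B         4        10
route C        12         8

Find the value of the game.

Row route B is strictly dominated by row route A, so General X never plays it.
The remaining 2×2 game on (route A, route C) × (defend A, defend B) has no saddle point. Let General X play route A with probability p; indifference gives 5p + 12(1−p) = 14p + 8(1−p), so p = 4/13.
Similarly General Y's optimal q on defend A is 6/13, and the value is 5·(6/13) + (14)·(7/13) = 128/13.

128/13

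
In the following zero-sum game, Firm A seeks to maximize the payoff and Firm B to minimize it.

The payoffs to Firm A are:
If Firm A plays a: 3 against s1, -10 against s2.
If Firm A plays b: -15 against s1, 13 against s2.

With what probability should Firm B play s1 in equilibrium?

Row minima are -10 and -15, so Firm A's maximin is -10; column maxima are 3 and 13, so Firm B's minimax is 3. These differ, so the equilibrium is in mixed strategies.
Let Firm B play s1 with probability q. Firm A is indifferent when 3q − 10(1−q) = −15q + 13(1−q), giving q = 23/41.

23/41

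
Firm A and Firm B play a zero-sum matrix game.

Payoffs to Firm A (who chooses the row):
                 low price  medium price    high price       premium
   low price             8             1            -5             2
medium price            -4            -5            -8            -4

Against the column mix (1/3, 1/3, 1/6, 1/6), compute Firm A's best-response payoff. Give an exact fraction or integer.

5/2

low price: (8)·(1/3) + (1)·(1/3) + (-5)·(1/6) + (2)·(1/6) = 5/2.
medium price: (-4)·(1/3) + (-5)·(1/3) + (-8)·(1/6) + (-4)·(1/6) = -5.
The best pure response is low price with expected payoff 5/2.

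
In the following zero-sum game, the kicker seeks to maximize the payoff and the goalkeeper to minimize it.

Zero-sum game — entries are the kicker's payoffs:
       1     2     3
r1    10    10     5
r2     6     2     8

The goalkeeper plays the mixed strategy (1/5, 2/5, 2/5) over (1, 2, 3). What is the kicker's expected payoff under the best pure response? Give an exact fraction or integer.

8

r1: (10)·(1/5) + (10)·(2/5) + (5)·(2/5) = 8.
r2: (6)·(1/5) + (2)·(2/5) + (8)·(2/5) = 26/5.
The best pure response is r1 with expected payoff 8.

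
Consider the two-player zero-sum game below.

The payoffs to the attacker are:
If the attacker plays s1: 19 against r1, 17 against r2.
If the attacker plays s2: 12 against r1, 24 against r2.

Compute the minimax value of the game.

Row minima are 17 and 12, so the attacker's maximin is 17; column maxima are 19 and 24, so the defender's minimax is 19. These differ, so the equilibrium is in mixed strategies.
Let the attacker play s1 with probability p. The defender is indifferent when 19p + 12(1−p) = 17p + 24(1−p), giving p = 6/7.
Let the defender play r1 with probability q. The attacker is indifferent when 19q + 17(1−q) = 12q + 24(1−q), giving q = 1/2.
The value is 19·(1/2) + (17)·(1/2) = 18.

18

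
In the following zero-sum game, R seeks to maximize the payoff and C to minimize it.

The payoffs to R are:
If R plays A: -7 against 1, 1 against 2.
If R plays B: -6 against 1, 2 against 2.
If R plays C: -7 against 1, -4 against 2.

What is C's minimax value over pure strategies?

The worst case (largest entry) in each column is 1: -6, 2: 2.
The best (smallest) of these is -6.

-6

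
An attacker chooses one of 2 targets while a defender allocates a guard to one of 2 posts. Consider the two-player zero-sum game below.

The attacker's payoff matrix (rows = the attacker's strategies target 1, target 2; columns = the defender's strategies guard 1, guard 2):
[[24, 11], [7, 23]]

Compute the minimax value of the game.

Row minima are 11 and 7, so the attacker's maximin is 11; column maxima are 24 and 23, so the defender's minimax is 23. These differ, so the equilibrium is in mixed strategies.
Let the attacker play target 1 with probability p. The defender is indifferent when 24p + 7(1−p) = 11p + 23(1−p), giving p = 16/29.
Let the defender play guard 1 with probability q. The attacker is indifferent when 24q + 11(1−q) = 7q + 23(1−q), giving q = 12/29.
The value is 24·(12/29) + (11)·(17/29) = 475/29.

475/29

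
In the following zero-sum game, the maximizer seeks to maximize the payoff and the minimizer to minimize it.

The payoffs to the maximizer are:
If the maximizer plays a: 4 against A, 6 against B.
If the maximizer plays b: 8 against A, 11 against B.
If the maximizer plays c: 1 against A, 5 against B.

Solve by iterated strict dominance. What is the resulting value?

Row a is strictly dominated by row b (8>4, 11>6); eliminate a.
Row c is strictly dominated by row b (8>1, 11>5); eliminate c.
Column B is strictly dominated by A for the minimizer (8<11); eliminate B.
Only (b, A) remains, with payoff 8.

8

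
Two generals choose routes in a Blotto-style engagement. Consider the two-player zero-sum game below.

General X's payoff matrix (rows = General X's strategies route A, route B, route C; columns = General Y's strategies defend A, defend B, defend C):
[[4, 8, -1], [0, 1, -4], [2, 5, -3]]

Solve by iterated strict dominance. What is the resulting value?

Column defend B is strictly dominated by defend A for General Y (4<8, 0<1, 2<5); eliminate defend B.
Row route C is strictly dominated by row route A (4>2, -1>-3); eliminate route C.
Column defend A is strictly dominated by defend C for General Y (-1<4, -4<0); eliminate defend A.
Row route B is strictly dominated by row route A (-1>-4); eliminate route B.
Only (route A, defend C) remains, with payoff -1.

-1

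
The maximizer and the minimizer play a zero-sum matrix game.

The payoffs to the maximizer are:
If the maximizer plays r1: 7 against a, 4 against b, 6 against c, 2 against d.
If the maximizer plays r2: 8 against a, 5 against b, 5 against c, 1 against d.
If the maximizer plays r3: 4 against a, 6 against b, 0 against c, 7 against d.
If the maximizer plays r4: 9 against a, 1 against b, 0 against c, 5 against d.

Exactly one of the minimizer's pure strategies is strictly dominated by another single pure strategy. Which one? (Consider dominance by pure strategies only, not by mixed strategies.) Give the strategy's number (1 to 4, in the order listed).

1

The minimizer prefers columns that give the maximizer less. Compare a with c: 6 < 7, 5 < 8, 0 < 4, 0 < 9.
So c strictly dominates a for the minimizer; a is strictly dominated.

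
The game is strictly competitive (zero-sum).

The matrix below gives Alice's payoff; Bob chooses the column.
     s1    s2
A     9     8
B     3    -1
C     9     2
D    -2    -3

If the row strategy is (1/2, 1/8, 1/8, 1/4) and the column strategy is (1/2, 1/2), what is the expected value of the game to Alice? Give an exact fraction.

71/16

Against (1/2, 1/2), each row's expected payoff is A: 17/2; B: 1; C: 11/2; D: -5/2.
Taking the (1/2, 1/8, 1/8, 1/4)-weighted average: (1/2)·(17/2) + (1/8)·(1) + (1/8)·(11/2) + (1/4)·(-5/2) = 71/16.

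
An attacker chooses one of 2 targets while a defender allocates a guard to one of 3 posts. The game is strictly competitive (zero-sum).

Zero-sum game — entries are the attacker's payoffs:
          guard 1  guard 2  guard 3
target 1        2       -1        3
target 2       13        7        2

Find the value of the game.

Column guard 1 is strictly dominated by guard 2 for the defender (it gives the attacker more in every row).
The remaining 2×2 game on (target 1, target 2) × (guard 2, guard 3) has no saddle point. Let the attacker play target 1 with probability p; indifference gives −p + 7(1−p) = 3p + 2(1−p), so p = 5/9.
Similarly the defender's optimal q on guard 2 is 1/9, and the value is -1·(1/9) + (3)·(8/9) = 23/9.

23/9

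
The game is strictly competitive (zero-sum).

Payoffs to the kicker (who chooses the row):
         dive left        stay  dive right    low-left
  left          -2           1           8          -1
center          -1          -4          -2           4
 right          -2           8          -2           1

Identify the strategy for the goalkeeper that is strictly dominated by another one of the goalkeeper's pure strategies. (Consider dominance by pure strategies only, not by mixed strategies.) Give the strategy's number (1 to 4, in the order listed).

The goalkeeper prefers columns that give the kicker less. Compare low-left with dive left: -2 < -1, -1 < 4, -2 < 1.
So dive left strictly dominates low-left for the goalkeeper; low-left is strictly dominated.

4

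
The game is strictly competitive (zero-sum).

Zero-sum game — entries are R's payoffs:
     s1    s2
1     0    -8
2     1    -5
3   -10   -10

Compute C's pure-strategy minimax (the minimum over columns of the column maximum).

-5

The worst case (largest entry) in each column is s1: 1, s2: -5.
The best (smallest) of these is -5.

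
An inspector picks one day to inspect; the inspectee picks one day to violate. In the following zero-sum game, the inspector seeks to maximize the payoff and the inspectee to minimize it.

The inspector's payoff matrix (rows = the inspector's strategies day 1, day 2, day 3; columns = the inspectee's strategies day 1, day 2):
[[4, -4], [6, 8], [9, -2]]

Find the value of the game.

Row day 1 is strictly dominated by row day 3, so the inspector never plays it.
The remaining 2×2 game on (day 2, day 3) × (day 1, day 2) has no saddle point. Let the inspector play day 2 with probability p; indifference gives 6p + 9(1−p) = 8p − 2(1−p), so p = 11/13.
Similarly the inspectee's optimal q on day 1 is 10/13, and the value is 6·(10/13) + (8)·(3/13) = 84/13.

84/13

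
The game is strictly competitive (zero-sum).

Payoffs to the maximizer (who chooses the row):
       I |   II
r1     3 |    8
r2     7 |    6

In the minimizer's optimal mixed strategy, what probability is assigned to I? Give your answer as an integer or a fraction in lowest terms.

Row minima are 3 and 6, so the maximizer's maximin is 6; column maxima are 7 and 8, so the minimizer's minimax is 7. These differ, so the equilibrium is in mixed strategies.
Let the minimizer play I with probability q. The maximizer is indifferent when 3q + 8(1−q) = 7q + 6(1−q), giving q = 1/3.

1/3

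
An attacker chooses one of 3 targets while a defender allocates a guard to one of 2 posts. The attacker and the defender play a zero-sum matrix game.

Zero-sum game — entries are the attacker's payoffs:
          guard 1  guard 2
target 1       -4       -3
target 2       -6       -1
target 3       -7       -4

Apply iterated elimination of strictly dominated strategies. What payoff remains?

-4

Column guard 2 is strictly dominated by guard 1 for the defender (-4<-3, -6<-1, -7<-4); eliminate guard 2.
Row target 2 is strictly dominated by row target 1 (-4>-6); eliminate target 2.
Row target 3 is strictly dominated by row target 1 (-4>-7); eliminate target 3.
Only (target 1, guard 1) remains, with payoff -4.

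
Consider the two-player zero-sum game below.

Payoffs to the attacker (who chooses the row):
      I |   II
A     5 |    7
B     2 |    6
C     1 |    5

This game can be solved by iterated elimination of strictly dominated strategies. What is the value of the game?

Column II is strictly dominated by I for the defender (5<7, 2<6, 1<5); eliminate II.
Row B is strictly dominated by row A (5>2); eliminate B.
Row C is strictly dominated by row A (5>1); eliminate C.
Only (A, I) remains, with payoff 5.

5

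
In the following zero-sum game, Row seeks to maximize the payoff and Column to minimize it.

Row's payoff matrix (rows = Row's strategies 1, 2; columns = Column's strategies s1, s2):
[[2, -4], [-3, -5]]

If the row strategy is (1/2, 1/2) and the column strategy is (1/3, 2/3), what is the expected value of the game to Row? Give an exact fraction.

Against (1/3, 2/3), each row's expected payoff is 1: -2; 2: -13/3.
Taking the (1/2, 1/2)-weighted average: (1/2)·(-2) + (1/2)·(-13/3) = -19/6.

-19/6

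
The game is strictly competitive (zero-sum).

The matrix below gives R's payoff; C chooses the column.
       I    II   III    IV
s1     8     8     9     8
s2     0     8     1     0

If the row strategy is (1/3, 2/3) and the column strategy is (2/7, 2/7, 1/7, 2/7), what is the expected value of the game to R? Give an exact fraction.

Against (2/7, 2/7, 1/7, 2/7), each row's expected payoff is s1: 57/7; s2: 17/7.
Taking the (1/3, 2/3)-weighted average: (1/3)·(57/7) + (2/3)·(17/7) = 13/3.

13/3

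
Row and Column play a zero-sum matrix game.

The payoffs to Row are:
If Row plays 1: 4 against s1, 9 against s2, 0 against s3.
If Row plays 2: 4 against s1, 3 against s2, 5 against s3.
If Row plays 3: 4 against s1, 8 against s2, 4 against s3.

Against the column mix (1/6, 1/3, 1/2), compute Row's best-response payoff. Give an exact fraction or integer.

16/3

1: (4)·(1/6) + (9)·(1/3) + (0)·(1/2) = 11/3.
2: (4)·(1/6) + (3)·(1/3) + (5)·(1/2) = 25/6.
3: (4)·(1/6) + (8)·(1/3) + (4)·(1/2) = 16/3.
The best pure response is 3 with expected payoff 16/3.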